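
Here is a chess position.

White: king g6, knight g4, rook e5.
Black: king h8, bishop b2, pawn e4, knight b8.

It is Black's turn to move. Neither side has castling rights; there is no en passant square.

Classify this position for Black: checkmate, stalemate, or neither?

neither

Black to move; black king on h8.
In check: no.
Legal moves for Black: Kg8, Nd7, Nc6, Na6, Bxe5, Bd4, Bc3, Ba3, Bc1, Ba1, e3.
Black has 11 legal moves and is not in check → neither.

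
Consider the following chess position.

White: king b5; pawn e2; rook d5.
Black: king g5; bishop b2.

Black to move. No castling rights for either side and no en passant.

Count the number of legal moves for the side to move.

Black to move; king on g5.
In check: yes, from the white rook on d5.
Legal moves: Kh6, Kg6, Kf6, Kh4, Kg4, Kf4, Be5.
Count: 7.

7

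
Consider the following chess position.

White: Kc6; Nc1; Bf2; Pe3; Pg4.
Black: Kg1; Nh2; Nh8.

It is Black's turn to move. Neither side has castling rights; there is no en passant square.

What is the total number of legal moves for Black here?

4

Black to move; king on g1.
In check: yes, from the white bishop on f2.
Legal moves: Kg2, Kxf2, Kh1, Kf1.
Count: 4.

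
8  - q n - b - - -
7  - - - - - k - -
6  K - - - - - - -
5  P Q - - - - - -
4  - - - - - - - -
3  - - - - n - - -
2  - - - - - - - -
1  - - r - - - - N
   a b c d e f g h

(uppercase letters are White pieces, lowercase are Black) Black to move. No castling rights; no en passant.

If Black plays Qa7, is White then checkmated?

yes

After Qa7: white king on a6; in check: yes, from the black queen on a7.
King squares — a5: own pawn; b5: own queen; b6: attacked by Qa7; a7: attacked by Nc8; b7: attacked by Qa7.
White has no legal moves → checkmate.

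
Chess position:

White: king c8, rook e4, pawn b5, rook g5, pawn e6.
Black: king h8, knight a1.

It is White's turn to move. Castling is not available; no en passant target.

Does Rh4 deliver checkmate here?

yes

After Rh4: black king on h8; in check: yes, from the white rook on h4.
King squares — g7: attacked by Rg5; h7: attacked by Rh4; g8: attacked by Rg5.
Black has no legal moves → checkmate.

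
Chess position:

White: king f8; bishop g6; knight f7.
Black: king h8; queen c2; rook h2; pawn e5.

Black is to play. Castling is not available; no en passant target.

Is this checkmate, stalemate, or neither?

Black to move; black king on h8.
In check: yes, from the white knight on f7.
King squares — g7: attacked by Kf8; h7: attacked by Bg6; g8: attacked by Kf8.
Legal moves for Black: none.
In check with no legal moves → checkmate.

checkmate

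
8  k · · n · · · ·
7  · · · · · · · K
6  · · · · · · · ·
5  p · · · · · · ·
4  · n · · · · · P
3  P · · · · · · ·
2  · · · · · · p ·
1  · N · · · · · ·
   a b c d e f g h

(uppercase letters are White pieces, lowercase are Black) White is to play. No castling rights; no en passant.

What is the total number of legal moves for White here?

White to move; king on h7.
In check: no.
Legal moves: Kh8, Kg8, Kg7, Kh6, Kg6, Nc3, Nd2, axb4, h5, a4.
Count: 10.

10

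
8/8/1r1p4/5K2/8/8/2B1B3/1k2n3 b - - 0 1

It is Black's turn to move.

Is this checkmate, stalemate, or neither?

Black to move; black king on b1.
In check: yes, from the white bishop on c2.
King squares — a1: available; c1: available; a2: available; b2: available; c2: available.
Legal moves for Black: Kxc2, Kb2, Ka2, Kc1, Ka1, Nxc2.
Black is in check but has 6 legal moves → neither.

neither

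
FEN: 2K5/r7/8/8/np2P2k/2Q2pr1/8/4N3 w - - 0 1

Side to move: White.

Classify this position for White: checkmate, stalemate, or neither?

White to move; white king on c8.
In check: no.
Legal moves for White include: Kd8, Kb8, Qh8+, Qg7, Qc7, Qf6+, Qc6, Qe5, Qc5, Qd4, Qc4, Qxb4, Qxf3, Qe3, Qd3, Qb3, Qa3, Qd2, ... (list truncated; more exist).
White has legal moves and is not in check → neither.

neither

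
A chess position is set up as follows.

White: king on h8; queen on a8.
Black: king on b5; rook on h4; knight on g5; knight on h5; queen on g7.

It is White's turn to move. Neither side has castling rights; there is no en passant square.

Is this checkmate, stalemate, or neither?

checkmate

White to move; white king on h8.
In check: yes, from the black queen on g7.
King squares — g7: attacked by Nh5; h7: attacked by Ng5; g8: attacked by Qg7.
Legal moves for White: none.
In check with no legal moves → checkmate.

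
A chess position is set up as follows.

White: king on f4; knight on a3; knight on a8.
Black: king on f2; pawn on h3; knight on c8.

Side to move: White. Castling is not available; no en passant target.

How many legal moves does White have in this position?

11

White to move; king on f4.
In check: no.
Legal moves: Nc7, Nb6, Kg5, Kf5, Ke5, Kg4, Ke4, Nb5, Nc4, Nc2, Nb1.
Count: 11.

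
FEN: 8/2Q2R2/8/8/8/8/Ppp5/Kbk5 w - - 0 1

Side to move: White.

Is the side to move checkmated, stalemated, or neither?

checkmate

White to move; white king on a1.
In check: yes, from the black pawn on b2.
King squares — b1: attacked by Kc1; a2: own pawn; b2: attacked by Kc1.
Legal moves for White: none.
In check with no legal moves → checkmate.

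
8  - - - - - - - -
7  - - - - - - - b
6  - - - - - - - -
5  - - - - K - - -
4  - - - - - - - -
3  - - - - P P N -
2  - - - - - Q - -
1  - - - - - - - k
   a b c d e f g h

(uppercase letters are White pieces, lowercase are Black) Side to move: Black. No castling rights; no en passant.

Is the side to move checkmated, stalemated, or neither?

checkmate

Black to move; black king on h1.
In check: yes, from the white knight on g3.
King squares — g1: attacked by Qf2; g2: attacked by Qf2; h2: attacked by Qf2.
Legal moves for Black: none.
In check with no legal moves → checkmate.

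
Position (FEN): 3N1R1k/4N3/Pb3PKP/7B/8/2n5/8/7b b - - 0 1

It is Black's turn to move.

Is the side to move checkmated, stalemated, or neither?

Black to move; black king on h8.
In check: yes, from the white rook on f8.
King squares — g7: attacked by Pf6; h7: attacked by Kg6; g8: attacked by Ne7.
Legal moves for Black: none.
In check with no legal moves → checkmate.

checkmate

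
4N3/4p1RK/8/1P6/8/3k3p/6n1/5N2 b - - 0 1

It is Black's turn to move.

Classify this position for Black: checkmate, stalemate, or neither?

Black to move; black king on d3.
In check: no.
Legal moves for Black: Ke4, Kd4, Kc4, Kc3, Ke2, Kc2, Nh4, Nf4, Ne3, Ne1, e6, h2, e5.
Black has 13 legal moves and is not in check → neither.

neither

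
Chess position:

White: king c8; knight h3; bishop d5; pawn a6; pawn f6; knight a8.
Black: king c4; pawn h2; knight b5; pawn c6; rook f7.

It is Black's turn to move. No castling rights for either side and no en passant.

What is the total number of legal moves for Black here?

Black to move; king on c4.
In check: yes, from the white bishop on d5.
Legal moves: Kxd5, Kc5, Kd4, Kb4, Kd3, Kc3, cxd5.
Count: 7.

7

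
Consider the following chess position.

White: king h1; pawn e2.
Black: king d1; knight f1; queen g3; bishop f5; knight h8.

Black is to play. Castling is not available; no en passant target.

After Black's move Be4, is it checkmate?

After Be4: white king on h1; in check: yes, from the black bishop on e4.
King squares — g1: attacked by Qg3; g2: attacked by Qg3; h2: attacked by Nf1.
White has no legal moves → checkmate.

yes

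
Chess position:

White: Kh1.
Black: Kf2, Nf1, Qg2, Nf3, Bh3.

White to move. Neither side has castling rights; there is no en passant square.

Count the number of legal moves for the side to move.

White to move; king on h1.
In check: yes, from the black queen on g2.
Legal moves: none.
Count: 0.

0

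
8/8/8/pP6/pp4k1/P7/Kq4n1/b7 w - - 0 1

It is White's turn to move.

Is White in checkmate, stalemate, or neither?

White to move; white king on a2.
In check: yes, from the black queen on b2.
King squares — a1: attacked by Qb2; b1: attacked by Qb2; b2: attacked by Ba1; a3: own pawn; b3: attacked by Qb2.
Legal moves for White: none.
In check with no legal moves → checkmate.

checkmate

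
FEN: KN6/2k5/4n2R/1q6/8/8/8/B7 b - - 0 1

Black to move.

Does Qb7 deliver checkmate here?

yes

After Qb7: white king on a8; in check: yes, from the black queen on b7.
King squares — a7: attacked by Qb7; b7: attacked by Kc7; b8: own knight.
White has no legal moves → checkmate.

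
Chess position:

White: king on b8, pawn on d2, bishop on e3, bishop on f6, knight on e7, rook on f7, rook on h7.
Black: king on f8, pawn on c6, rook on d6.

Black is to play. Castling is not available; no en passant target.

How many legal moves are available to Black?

Black to move; king on f8.
In check: yes, from the white rook on f7.
Legal moves: Ke8.
Count: 1.

1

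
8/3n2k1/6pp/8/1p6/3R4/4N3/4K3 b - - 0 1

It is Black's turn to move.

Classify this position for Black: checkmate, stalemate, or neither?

neither

Black to move; black king on g7.
In check: no.
Legal moves for Black: Kh8, Kg8, Kf8, Kh7, Kf7, Kf6, Nf8, Nb8, Nf6, Nb6, Ne5, Nc5, h5, g5, b3.
Black has 15 legal moves and is not in check → neither.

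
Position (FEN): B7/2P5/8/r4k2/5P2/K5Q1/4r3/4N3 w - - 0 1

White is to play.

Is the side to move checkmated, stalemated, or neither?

White to move; white king on a3.
In check: yes, from the black rook on a5.
Legal moves for White: Kb4, Kb3.
White is in check but has 2 legal moves → neither.

neither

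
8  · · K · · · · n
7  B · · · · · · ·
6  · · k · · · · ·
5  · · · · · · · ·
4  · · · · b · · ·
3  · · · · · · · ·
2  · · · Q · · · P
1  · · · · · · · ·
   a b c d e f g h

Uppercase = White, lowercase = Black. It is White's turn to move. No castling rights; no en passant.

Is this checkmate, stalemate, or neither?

White to move; white king on c8.
In check: no.
Legal moves for White include: Kd8, Kb8, Bb8, Bb6, Bc5, Bd4, Be3, Bf2, Bg1, Qd8, Qd7#, Qh6+, Qd6+, Qg5, Qd5+, Qa5, Qf4, Qd4, ... (list truncated; more exist).
White has legal moves and is not in check → neither.

neither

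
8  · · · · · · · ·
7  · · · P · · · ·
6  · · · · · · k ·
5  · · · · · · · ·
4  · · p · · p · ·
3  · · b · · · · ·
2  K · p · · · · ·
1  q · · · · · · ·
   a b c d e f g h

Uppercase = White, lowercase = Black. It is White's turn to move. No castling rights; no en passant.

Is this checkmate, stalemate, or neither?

White to move; white king on a2.
In check: yes, from the black queen on a1.
King squares — a1: attacked by Bc3; b1: attacked by Qa1; b2: attacked by Qa1; a3: attacked by Qa1; b3: attacked by Pc4.
Legal moves for White: none.
In check with no legal moves → checkmate.

checkmate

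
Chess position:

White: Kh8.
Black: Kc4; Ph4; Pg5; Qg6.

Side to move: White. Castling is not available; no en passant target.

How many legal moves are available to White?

0

White to move; king on h8.
In check: no.
Legal moves: none.
Count: 0.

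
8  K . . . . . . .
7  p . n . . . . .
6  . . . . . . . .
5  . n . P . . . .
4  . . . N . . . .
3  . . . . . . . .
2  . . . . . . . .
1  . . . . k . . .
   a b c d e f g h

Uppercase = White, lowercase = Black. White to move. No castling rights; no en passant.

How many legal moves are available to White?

White to move; king on a8.
In check: yes, from the black knight on c7.
Legal moves: Kb8, Kb7.
Count: 2.

2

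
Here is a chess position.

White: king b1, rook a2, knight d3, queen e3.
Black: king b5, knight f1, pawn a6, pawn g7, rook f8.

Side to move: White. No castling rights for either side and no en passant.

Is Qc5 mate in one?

yes

After Qc5: black king on b5; in check: yes, from the white queen on c5.
King squares — a4: attacked by Ra2; b4: attacked by Nd3; c4: attacked by Qc5; a5: attacked by Ra2; c5: attacked by Nd3; a6: own pawn; b6: attacked by Qc5; c6: attacked by Qc5.
Black has no legal moves → checkmate.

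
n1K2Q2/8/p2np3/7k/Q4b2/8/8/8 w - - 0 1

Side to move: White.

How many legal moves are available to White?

White to move; king on c8.
In check: yes, from the black knight on d6.
Legal moves: Kd8, Kb8, Kd7, Qxd6.
Count: 4.

4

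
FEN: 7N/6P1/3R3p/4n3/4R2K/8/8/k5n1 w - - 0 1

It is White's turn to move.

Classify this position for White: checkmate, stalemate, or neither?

neither

White to move; white king on h4.
In check: no.
Legal moves for White include: Nf7, Ng6, Rd8, Rd7, Rxh6, Rg6, Rf6, Re6, Rc6, Rb6, Ra6+, Rd5, Rdd4, Rd3, Rd2, Rd1+, Kh5, Kg3, ... (list truncated; more exist).
White has legal moves and is not in check → neither.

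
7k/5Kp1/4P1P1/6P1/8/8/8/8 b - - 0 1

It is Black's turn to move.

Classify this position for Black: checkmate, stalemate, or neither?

stalemate

Black to move; black king on h8.
In check: no.
King squares — g7: own pawn; h7: attacked by Pg6; g8: attacked by Kf7.
Legal moves for Black: none.
Not in check and no legal moves → stalemate.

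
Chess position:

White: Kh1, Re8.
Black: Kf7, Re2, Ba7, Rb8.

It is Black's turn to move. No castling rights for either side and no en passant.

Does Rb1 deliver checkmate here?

yes

After Rb1: white king on h1; in check: yes, from the black rook on b1.
King squares — g1: attacked by Rb1; g2: attacked by Re2; h2: attacked by Re2.
White has no legal moves → checkmate.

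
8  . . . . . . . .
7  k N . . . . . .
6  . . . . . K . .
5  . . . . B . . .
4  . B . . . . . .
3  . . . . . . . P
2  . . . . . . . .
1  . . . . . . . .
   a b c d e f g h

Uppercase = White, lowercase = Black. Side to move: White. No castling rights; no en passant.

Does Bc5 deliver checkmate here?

no

After Bc5: black king on a7; in check: yes, from the white bishop on c5.
Black has 3 legal replies: Ka8, Kxb7, Ka6.
In check but a legal move exists → not checkmate.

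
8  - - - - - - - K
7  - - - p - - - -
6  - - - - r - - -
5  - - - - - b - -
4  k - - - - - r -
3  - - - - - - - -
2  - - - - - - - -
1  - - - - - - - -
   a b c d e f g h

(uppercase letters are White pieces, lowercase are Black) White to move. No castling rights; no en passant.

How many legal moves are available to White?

White to move; king on h8.
In check: no.
Legal moves: none.
Count: 0.

0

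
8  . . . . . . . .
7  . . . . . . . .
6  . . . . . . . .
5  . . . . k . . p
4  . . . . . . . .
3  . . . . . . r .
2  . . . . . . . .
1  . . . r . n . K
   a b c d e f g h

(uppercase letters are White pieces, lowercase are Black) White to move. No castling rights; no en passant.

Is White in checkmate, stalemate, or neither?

stalemate

White to move; white king on h1.
In check: no.
King squares — g1: attacked by Rg3; g2: attacked by Rg3; h2: attacked by Nf1.
Legal moves for White: none.
Not in check and no legal moves → stalemate.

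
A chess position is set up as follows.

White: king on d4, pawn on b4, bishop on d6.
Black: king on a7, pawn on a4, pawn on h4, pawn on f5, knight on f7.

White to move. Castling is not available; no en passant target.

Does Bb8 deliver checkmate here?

After Bb8: black king on a7; in check: yes, from the white bishop on b8.
Black has 5 legal replies: Kxb8, Ka8, Kb7, Kb6, Ka6.
In check but a legal move exists → not checkmate.

no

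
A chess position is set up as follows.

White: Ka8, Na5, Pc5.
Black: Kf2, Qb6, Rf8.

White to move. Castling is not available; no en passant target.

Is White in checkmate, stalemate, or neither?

White to move; white king on a8.
In check: yes, from the black rook on f8.
King squares — a7: attacked by Qb6; b7: attacked by Qb6; b8: attacked by Qb6.
Legal moves for White: none.
In check with no legal moves → checkmate.

checkmate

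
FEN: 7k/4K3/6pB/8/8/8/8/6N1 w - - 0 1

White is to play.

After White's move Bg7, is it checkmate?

After Bg7: black king on h8; in check: yes, from the white bishop on g7.
Black has 3 legal replies: Kg8, Kh7, Kxg7.
In check but a legal move exists → not checkmate.

no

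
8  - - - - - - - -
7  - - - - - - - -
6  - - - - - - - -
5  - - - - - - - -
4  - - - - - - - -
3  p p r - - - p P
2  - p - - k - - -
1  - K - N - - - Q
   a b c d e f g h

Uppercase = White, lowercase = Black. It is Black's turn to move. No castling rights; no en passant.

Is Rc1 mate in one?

yes

After Rc1: white king on b1; in check: yes, from the black rook on c1.
King squares — a1: attacked by Rc1; c1: attacked by Pb2; a2: attacked by Pb3; b2: attacked by Pa3; c2: attacked by Rc1.
White has no legal moves → checkmate.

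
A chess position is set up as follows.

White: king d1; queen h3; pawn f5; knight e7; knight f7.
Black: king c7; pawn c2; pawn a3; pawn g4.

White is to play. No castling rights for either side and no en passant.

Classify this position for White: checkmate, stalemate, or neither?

neither

White to move; white king on d1.
In check: yes, from the black pawn on c2.
Legal moves for White: Ke2, Kd2, Kxc2, Ke1, Kc1.
White is in check but has 5 legal moves → neither.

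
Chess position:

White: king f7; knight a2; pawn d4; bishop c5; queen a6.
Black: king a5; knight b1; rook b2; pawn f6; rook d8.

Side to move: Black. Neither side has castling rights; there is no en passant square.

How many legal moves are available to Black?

1

Black to move; king on a5.
In check: yes, from the white queen on a6.
Legal moves: Kxa6.
Count: 1.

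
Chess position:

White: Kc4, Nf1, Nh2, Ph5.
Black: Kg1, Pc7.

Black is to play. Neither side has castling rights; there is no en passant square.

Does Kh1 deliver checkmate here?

no

After Kh1: white king on c4; in check: no.
White is not in check, so this cannot be checkmate.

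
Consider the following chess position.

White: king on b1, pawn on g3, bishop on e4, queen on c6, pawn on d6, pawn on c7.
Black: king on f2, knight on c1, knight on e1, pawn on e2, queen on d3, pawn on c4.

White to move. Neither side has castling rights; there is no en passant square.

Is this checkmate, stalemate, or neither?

neither

White to move; white king on b1.
In check: yes, from the black queen on d3.
King squares — a1: available; c1: available; a2: attacked by Nc1; b2: available; c2: attacked by Ne1.
Legal moves for White: Kb2, Kxc1, Ka1, Bxd3.
White is in check but has 4 legal moves → neither.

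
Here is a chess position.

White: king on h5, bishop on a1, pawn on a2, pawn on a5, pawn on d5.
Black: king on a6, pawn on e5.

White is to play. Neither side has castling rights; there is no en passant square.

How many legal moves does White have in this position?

White to move; king on h5.
In check: no.
Legal moves: Kh6, Kg6, Kg5, Kh4, Kg4, Bxe5, Bd4, Bc3, Bb2, d6, a3, a4.
Count: 12.

12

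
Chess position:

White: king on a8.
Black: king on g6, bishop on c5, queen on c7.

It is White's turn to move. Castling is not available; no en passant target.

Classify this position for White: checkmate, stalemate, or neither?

White to move; white king on a8.
In check: no.
King squares — a7: attacked by Bc5; b7: attacked by Qc7; b8: attacked by Qc7.
Legal moves for White: none.
Not in check and no legal moves → stalemate.

stalemate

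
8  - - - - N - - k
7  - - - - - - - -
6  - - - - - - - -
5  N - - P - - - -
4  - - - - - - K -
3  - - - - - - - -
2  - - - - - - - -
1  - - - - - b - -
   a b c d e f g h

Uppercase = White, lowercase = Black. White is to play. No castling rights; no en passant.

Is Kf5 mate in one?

no

After Kf5: black king on h8; in check: no.
Black is not in check, so this cannot be checkmate.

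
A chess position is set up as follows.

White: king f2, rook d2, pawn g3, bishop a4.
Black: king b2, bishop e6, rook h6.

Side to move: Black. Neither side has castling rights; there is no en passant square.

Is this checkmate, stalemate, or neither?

Black to move; black king on b2.
In check: yes, from the white rook on d2.
King squares — a1: available; b1: available; c1: available; a2: attacked by Rd2; c2: attacked by Rd2; a3: available; b3: attacked by Ba4; c3: available.
Legal moves for Black: Kc3, Ka3, Kc1, Kb1, Ka1.
Black is in check but has 5 legal moves → neither.

neither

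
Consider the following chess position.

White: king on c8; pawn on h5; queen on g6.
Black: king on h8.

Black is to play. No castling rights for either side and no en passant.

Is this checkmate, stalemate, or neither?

stalemate

Black to move; black king on h8.
In check: no.
King squares — g7: attacked by Qg6; h7: attacked by Qg6; g8: attacked by Qg6.
Legal moves for Black: none.
Not in check and no legal moves → stalemate.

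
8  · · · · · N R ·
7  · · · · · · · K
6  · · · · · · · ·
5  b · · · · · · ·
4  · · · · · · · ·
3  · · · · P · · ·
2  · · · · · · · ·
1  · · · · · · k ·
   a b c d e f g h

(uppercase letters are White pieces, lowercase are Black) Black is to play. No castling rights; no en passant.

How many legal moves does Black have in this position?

Black to move; king on g1.
In check: yes, from the white rook on g8.
Legal moves: Kh2, Kf2, Kh1, Kf1.
Count: 4.

4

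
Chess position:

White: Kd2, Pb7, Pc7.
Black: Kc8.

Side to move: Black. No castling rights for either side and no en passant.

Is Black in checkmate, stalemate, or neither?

Black to move; black king on c8.
In check: yes, from the white pawn on b7.
Legal moves for Black: Kd7, Kxc7, Kxb7.
Black is in check but has 3 legal moves → neither.

neither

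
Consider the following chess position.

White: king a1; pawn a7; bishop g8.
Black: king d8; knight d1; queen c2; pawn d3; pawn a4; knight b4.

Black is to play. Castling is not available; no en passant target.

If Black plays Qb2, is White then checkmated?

After Qb2: white king on a1; in check: yes, from the black queen on b2.
King squares — b1: attacked by Qb2; a2: attacked by Qb2; b2: attacked by Nd1.
White has no legal moves → checkmate.

yes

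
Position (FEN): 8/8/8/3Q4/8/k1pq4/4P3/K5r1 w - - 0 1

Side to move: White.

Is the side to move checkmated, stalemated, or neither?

White to move; white king on a1.
In check: yes, from the black rook on g1.
King squares — b1: attacked by Rg1; a2: attacked by Ka3; b2: attacked by Ka3.
Legal moves for White: none.
In check with no legal moves → checkmate.

checkmate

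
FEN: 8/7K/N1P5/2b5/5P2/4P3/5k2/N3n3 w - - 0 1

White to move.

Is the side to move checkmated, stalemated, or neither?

White to move; white king on h7.
In check: no.
Legal moves for White: Kh8, Kg8, Kg7, Kh6, Kg6, Nb8, Nc7, Nxc5, Nb4, Nb3, Nc2, c7, f5, e4.
White has 14 legal moves and is not in check → neither.

neither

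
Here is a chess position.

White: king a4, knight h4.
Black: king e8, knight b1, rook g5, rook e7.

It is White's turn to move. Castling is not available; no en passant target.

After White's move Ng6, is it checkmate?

no

After Ng6: black king on e8; in check: no.
Black is not in check, so this cannot be checkmate.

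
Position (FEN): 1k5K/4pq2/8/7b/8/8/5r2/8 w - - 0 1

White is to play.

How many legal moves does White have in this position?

0

White to move; king on h8.
In check: no.
Legal moves: none.
Count: 0.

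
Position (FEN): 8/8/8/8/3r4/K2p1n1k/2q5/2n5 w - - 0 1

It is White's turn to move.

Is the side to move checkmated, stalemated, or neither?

White to move; white king on a3.
In check: no.
King squares — a2: attacked by Nc1; b2: attacked by Qc2; b3: attacked by Nc1; a4: attacked by Qc2; b4: attacked by Rd4.
Legal moves for White: none.
Not in check and no legal moves → stalemate.

stalemate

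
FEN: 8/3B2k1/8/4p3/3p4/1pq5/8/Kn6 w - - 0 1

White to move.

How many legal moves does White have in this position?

White to move; king on a1.
In check: yes, from the black queen on c3.
Legal moves: Kxb1.
Count: 1.

1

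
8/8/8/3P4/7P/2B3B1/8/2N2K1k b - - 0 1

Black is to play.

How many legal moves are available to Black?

0

Black to move; king on h1.
In check: no.
Legal moves: none.
Count: 0.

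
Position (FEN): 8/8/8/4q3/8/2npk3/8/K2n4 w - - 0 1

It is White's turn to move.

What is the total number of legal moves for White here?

White to move; king on a1.
In check: no.
Legal moves: none.
Count: 0.

0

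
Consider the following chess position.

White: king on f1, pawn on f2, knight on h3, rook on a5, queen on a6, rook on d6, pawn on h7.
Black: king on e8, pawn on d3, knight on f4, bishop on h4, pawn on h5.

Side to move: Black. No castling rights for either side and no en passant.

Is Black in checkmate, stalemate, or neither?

neither

Black to move; black king on e8.
In check: no.
Legal moves for Black: Kf8, Kf7, Ke7, Bd8, Be7, Bf6, Bg5, Bg3, Bxf2, Ng6, Ne6, Nd5, Nxh3, Ng2, Ne2, d2.
Black has 16 legal moves and is not in check → neither.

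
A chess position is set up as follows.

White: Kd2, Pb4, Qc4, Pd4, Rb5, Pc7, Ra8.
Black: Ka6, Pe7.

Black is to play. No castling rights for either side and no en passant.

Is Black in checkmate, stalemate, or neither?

checkmate

Black to move; black king on a6.
In check: yes, from the white rook on a8.
King squares — a5: attacked by Pb4; b5: attacked by Qc4; b6: attacked by Rb5; a7: attacked by Ra8; b7: attacked by Rb5.
Legal moves for Black: none.
In check with no legal moves → checkmate.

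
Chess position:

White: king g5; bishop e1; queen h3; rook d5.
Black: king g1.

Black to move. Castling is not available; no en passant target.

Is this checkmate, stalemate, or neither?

Black to move; black king on g1.
In check: no.
King squares — f1: attacked by Qh3; h1: attacked by Qh3; f2: attacked by Be1; g2: attacked by Qh3; h2: attacked by Qh3.
Legal moves for Black: none.
Not in check and no legal moves → stalemate.

stalemate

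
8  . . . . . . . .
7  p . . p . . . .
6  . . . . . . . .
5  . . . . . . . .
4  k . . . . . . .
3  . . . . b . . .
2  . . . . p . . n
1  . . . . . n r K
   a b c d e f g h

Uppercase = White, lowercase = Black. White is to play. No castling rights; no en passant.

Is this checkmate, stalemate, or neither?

White to move; white king on h1.
In check: yes, from the black rook on g1.
King squares — g1: attacked by Be3; g2: attacked by Rg1; h2: attacked by Nf1.
Legal moves for White: none.
In check with no legal moves → checkmate.

checkmate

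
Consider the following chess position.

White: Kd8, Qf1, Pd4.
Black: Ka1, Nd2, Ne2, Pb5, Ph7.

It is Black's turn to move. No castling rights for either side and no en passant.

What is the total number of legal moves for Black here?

5

Black to move; king on a1.
In check: yes, from the white queen on f1.
Legal moves: Kb2, Ka2, Nc1, Nxf1, Nb1.
Count: 5.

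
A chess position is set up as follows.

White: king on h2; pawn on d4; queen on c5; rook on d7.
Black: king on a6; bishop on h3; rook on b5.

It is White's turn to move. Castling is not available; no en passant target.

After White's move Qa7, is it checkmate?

After Qa7: black king on a6; in check: yes, from the white queen on a7.
King squares — a5: attacked by Qa7; b5: own rook; b6: attacked by Qa7; a7: attacked by Rd7; b7: attacked by Qa7.
Black has no legal moves → checkmate.

yes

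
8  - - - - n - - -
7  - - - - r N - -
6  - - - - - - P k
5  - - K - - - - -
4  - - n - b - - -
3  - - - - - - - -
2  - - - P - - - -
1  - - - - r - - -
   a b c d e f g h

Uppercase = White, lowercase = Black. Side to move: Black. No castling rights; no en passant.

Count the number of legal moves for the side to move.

Black to move; king on h6.
In check: yes, from the white knight on f7.
Legal moves: Kg7, Kxg6, Kh5, Rxf7.
Count: 4.

4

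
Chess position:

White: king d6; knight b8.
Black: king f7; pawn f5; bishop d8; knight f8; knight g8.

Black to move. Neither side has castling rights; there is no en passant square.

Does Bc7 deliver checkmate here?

After Bc7: white king on d6; in check: yes, from the black bishop on c7.
White has 4 legal replies: Kxc7, Kc6, Kd5, Kc5.
In check but a legal move exists → not checkmate.

no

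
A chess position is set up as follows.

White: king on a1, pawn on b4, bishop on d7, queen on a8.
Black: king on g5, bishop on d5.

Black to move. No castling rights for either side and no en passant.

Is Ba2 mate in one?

no

After Ba2: white king on a1; in check: no.
White is not in check, so this cannot be checkmate.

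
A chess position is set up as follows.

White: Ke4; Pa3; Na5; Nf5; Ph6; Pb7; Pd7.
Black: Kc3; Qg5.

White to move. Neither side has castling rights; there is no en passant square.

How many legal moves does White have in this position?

23

White to move; king on e4.
In check: no.
Legal moves: Ng7, Ne7, Nd6, Nh4, Nd4, Ng3, Ne3, Nc6, Nc4, Nb3, Ke5, Kd5, Kf3, d8=Q, d8=R, d8=B, d8=N, b8=Q, b8=R, b8=B, b8=N, h7, a4.
Count: 23.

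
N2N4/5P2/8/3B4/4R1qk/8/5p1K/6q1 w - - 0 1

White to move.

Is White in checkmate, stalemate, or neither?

checkmate

White to move; white king on h2.
In check: yes, from the black queen on g1.
King squares — g1: attacked by Pf2; h1: attacked by Qg1; g2: attacked by Qg1; g3: attacked by Qg1; h3: attacked by Qg4.
Legal moves for White: none.
In check with no legal moves → checkmate.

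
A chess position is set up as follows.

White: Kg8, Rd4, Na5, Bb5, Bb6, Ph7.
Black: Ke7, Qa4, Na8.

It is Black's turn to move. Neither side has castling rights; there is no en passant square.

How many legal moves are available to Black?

Black to move; king on e7.
In check: no.
Legal moves: Nc7, Nxb6, Kf6, Ke6, Qxb5, Qxa5, Qxd4, Qc4+, Qb4, Qb3+, Qa3, Qc2, Qa2+, Qd1, Qa1.
Count: 15.

15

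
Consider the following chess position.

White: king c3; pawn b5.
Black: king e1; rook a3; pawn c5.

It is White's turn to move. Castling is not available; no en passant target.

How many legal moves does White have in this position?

White to move; king on c3.
In check: yes, from the black rook on a3.
Legal moves: Kc4, Kc2, Kb2.
Count: 3.

3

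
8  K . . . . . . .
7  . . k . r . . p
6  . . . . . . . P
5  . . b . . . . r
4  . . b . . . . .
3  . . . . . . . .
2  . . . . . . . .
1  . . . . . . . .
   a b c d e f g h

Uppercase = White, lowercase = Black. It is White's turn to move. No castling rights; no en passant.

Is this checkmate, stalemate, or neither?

White to move; white king on a8.
In check: no.
King squares — a7: attacked by Bc5; b7: attacked by Kc7; b8: attacked by Kc7.
Legal moves for White: none.
Not in check and no legal moves → stalemate.

stalemate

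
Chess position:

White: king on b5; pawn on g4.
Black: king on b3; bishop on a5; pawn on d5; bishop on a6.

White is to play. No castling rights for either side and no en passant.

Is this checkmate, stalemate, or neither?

neither

White to move; white king on b5.
In check: yes, from the black bishop on a6.
King squares — a4: attacked by Kb3; b4: attacked by Kb3; c4: attacked by Kb3; a5: available; c5: available; a6: available; b6: attacked by Ba5; c6: available.
Legal moves for White: Kc6, Kxa6, Kc5, Kxa5.
White is in check but has 4 legal moves → neither.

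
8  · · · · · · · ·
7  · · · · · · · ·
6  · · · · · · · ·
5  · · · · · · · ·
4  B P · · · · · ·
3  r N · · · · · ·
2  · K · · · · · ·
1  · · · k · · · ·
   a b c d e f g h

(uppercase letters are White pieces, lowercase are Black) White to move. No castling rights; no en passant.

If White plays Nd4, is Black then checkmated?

After Nd4: black king on d1; in check: yes, from the white bishop on a4.
Black has 4 legal replies: Kd2, Ke1, Rxa4, Rb3+.
In check but a legal move exists → not checkmate.

no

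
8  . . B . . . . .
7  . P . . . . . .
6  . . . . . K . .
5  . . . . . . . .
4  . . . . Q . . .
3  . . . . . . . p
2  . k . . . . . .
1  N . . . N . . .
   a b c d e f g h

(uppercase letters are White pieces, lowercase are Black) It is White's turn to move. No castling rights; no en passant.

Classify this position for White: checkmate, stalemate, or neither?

neither

White to move; white king on f6.
In check: no.
Legal moves for White include: Bd7, Be6, Bf5, Bg4, Bxh3, Kg7, Kf7, Ke7, Kg6, Ke6, Kg5, Kf5, Ke5, Qe8, Qh7, Qe7, Qg6, Qe6, ... (list truncated; more exist).
White has legal moves and is not in check → neither.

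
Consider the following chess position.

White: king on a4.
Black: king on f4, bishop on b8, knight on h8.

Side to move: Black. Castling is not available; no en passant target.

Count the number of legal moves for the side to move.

Black to move; king on f4.
In check: no.
Legal moves: Nf7, Ng6, Bc7, Ba7, Bd6, Be5, Kg5, Kf5, Ke5, Kg4, Ke4, Kg3, Kf3, Ke3.
Count: 14.

14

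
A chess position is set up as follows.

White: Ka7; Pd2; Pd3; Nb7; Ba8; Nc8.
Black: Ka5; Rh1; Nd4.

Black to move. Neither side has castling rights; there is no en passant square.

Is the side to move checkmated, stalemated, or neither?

Black to move; black king on a5.
In check: yes, from the white knight on b7.
Legal moves for Black: Kb5, Kb4, Ka4.
Black is in check but has 3 legal moves → neither.

neither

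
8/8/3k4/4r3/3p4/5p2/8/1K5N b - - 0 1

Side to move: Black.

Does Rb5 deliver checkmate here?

no

After Rb5: white king on b1; in check: yes, from the black rook on b5.
White has 4 legal replies: Kc2, Ka2, Kc1, Ka1.
In check but a legal move exists → not checkmate.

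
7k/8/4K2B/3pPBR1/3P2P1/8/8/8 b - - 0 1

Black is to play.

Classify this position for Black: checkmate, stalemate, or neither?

stalemate

Black to move; black king on h8.
In check: no.
King squares — g7: attacked by Rg5; h7: attacked by Bf5; g8: attacked by Rg5.
Legal moves for Black: none.
Not in check and no legal moves → stalemate.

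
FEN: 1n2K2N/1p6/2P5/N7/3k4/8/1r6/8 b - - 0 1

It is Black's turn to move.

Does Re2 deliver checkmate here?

After Re2: white king on e8; in check: yes, from the black rook on e2.
White has 3 legal replies: Kf8, Kd8, Kf7.
In check but a legal move exists → not checkmate.

no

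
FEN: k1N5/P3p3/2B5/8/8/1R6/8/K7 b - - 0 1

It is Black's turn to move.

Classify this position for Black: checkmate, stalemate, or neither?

checkmate

Black to move; black king on a8.
In check: yes, from the white bishop on c6.
King squares — a7: attacked by Nc8; b7: attacked by Rb3; b8: attacked by Rb3.
Legal moves for Black: none.
In check with no legal moves → checkmate.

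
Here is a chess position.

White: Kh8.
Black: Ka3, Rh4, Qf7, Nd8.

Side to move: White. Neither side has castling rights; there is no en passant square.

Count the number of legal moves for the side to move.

White to move; king on h8.
In check: yes, from the black rook on h4.
Legal moves: none.
Count: 0.

0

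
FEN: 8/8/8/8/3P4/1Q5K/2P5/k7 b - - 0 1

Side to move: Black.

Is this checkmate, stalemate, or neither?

stalemate

Black to move; black king on a1.
In check: no.
King squares — b1: attacked by Qb3; a2: attacked by Qb3; b2: attacked by Qb3.
Legal moves for Black: none.
Not in check and no legal moves → stalemate.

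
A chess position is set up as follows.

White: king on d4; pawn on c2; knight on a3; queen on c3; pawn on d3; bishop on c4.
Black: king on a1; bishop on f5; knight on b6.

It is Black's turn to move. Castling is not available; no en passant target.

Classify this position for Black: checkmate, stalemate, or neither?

checkmate

Black to move; black king on a1.
In check: yes, from the white queen on c3.
King squares — b1: attacked by Na3; a2: attacked by Bc4; b2: attacked by Qc3.
Legal moves for Black: none.
In check with no legal moves → checkmate.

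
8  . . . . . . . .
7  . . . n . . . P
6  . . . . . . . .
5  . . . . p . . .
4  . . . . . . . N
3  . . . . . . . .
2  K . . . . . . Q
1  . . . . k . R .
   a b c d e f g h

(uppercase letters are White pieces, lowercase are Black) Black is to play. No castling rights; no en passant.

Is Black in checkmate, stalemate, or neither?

checkmate

Black to move; black king on e1.
In check: yes, from the white rook on g1.
King squares — d1: attacked by Rg1; f1: attacked by Rg1; d2: attacked by Qh2; e2: attacked by Qh2; f2: attacked by Qh2.
Legal moves for Black: none.
In check with no legal moves → checkmate.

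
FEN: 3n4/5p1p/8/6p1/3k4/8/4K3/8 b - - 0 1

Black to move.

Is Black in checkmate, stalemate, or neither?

Black to move; black king on d4.
In check: no.
Legal moves for Black: Nb7, Ne6, Nc6, Ke5, Kd5, Kc5, Ke4, Kc4, Kc3, h6, f6, g4, h5, f5.
Black has 14 legal moves and is not in check → neither.

neither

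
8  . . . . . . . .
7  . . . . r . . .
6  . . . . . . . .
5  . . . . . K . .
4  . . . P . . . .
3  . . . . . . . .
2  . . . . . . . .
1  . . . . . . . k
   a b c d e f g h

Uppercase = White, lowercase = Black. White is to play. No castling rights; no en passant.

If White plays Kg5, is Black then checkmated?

no

After Kg5: black king on h1; in check: no.
Black is not in check, so this cannot be checkmate.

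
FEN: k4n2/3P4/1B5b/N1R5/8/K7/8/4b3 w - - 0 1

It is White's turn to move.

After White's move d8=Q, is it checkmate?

After d8=Q: black king on a8; in check: yes, from the white queen on d8.
King squares — a7: attacked by Bb6; b7: attacked by Na5; b8: attacked by Qd8.
Black has no legal moves → checkmate.

yes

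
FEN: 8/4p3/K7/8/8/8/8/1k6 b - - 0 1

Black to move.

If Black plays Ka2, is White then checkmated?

After Ka2: white king on a6; in check: no.
White is not in check, so this cannot be checkmate.

no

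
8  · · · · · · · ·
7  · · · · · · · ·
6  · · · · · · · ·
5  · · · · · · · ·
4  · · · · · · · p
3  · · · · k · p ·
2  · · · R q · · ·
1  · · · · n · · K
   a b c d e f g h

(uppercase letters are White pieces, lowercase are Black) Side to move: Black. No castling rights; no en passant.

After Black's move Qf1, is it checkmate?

After Qf1: white king on h1; in check: yes, from the black queen on f1.
King squares — g1: attacked by Qf1; g2: attacked by Ne1; h2: attacked by Pg3.
White has no legal moves → checkmate.

yes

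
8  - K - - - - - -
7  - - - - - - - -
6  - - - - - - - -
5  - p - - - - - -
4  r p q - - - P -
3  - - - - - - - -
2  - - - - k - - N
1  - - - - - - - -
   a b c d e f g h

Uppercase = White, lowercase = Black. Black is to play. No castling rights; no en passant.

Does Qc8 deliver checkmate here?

After Qc8: white king on b8; in check: yes, from the black queen on c8.
White has 1 legal reply: Kxc8.
In check but a legal move exists → not checkmate.

no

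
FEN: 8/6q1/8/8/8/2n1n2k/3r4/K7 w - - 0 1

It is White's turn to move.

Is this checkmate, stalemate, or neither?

stalemate

White to move; white king on a1.
In check: no.
King squares — b1: attacked by Nc3; a2: attacked by Rd2; b2: attacked by Rd2.
Legal moves for White: none.
Not in check and no legal moves → stalemate.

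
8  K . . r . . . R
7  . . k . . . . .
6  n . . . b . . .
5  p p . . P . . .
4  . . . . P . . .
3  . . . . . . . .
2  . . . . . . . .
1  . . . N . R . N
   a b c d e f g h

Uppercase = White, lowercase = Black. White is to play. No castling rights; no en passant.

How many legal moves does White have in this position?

2

White to move; king on a8.
In check: yes, from the black rook on d8.
Legal moves: Ka7, Rxd8.
Count: 2.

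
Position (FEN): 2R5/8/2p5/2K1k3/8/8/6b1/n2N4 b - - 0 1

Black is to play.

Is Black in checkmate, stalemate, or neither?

Black to move; black king on e5.
In check: no.
Legal moves for Black: Kf6, Ke6, Kf5, Kf4, Ke4, Bd5, Be4, Bh3, Bf3, Bh1, Bf1, Nb3+, Nc2.
Black has 13 legal moves and is not in check → neither.

neither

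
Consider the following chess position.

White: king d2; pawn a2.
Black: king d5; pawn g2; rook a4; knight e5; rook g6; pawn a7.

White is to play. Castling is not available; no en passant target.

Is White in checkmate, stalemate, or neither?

White to move; white king on d2.
In check: no.
Legal moves for White: Ke3, Kc3, Ke2, Kc2, Ke1, Kd1, Kc1, a3.
White has 8 legal moves and is not in check → neither.

neither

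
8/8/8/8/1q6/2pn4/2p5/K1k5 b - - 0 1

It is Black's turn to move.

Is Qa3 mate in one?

yes

After Qa3: white king on a1; in check: yes, from the black queen on a3.
King squares — b1: attacked by Kc1; a2: attacked by Qa3; b2: attacked by Kc1.
White has no legal moves → checkmate.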